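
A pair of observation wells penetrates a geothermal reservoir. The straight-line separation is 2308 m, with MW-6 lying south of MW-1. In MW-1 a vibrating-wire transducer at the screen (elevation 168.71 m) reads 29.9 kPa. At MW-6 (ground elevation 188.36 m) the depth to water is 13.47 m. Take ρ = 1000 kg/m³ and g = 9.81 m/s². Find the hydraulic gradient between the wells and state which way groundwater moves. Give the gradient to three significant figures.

Pressure head at MW-1: ψ = P/(ρg) = 29.9×1000 / (1000 × 9.81) = 3.05 m.
Total head at MW-1: h = z + ψ = 168.71 + 3.05 = 171.76 m.
Total head at MW-6: h = 188.36 − 13.47 = 174.89 m.
Head difference: h(MW-1) − h(MW-6) = 171.76 − 174.89 = -3.13 m.
Hydraulic gradient: i = |Δh| / L = 3.13 / 2308 = 0.00136.
Flow is from higher to lower head: from MW-6 toward MW-1, i.e. toward the north.

i ≈ 0.00136; groundwater flows toward the north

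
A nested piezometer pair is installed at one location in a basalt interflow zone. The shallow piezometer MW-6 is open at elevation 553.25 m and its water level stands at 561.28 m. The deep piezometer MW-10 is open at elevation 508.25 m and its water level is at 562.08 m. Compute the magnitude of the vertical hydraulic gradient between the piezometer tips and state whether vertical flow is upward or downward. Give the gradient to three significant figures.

|i_v| ≈ 0.0178; vertical flow is upward

Total head at MW-6: h = 561.28 m (water level in the standpipe).
Total head at MW-10: h = 562.08 m.
Δh = h(MW-6) − h(MW-10) = 561.28 − 562.08 = -0.80 m.
Vertical separation Δz = 553.25 − 508.25 = 45.00 m.
|i_v| = |Δh| / Δz = 0.80 / 45.00 = 0.0178.
Head is higher in the deep piezometer, so vertical flow is upward (discharge condition).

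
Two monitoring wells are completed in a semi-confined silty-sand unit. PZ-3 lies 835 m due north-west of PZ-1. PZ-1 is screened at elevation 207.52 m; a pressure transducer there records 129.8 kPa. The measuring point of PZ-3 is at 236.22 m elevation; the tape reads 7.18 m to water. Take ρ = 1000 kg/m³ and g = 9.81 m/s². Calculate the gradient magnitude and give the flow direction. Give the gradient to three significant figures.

i ≈ 0.00993; groundwater flows toward the south-east

Pressure head at PZ-1: ψ = P/(ρg) = 129.8×1000 / (1000 × 9.81) = 13.23 m.
Total head at PZ-1: h = z + ψ = 207.52 + 13.23 = 220.75 m.
Total head at PZ-3: h = 236.22 − 7.18 = 229.04 m.
Head difference: h(PZ-1) − h(PZ-3) = 220.75 − 229.04 = -8.29 m.
Hydraulic gradient: i = |Δh| / L = 8.29 / 835 = 0.00993.
Flow is from higher to lower head: from PZ-3 toward PZ-1, i.e. toward the south-east.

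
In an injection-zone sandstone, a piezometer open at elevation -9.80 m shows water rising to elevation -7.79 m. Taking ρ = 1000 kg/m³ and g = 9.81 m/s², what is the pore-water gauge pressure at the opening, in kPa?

P ≈ 19.7 kPa

Pressure head ψ = h − z = -7.79 − (-9.80) = 2.01 m.
P = ρgψ = 1000 × 9.81 × 2.01 = 19718 Pa ≈ 19.7 kPa.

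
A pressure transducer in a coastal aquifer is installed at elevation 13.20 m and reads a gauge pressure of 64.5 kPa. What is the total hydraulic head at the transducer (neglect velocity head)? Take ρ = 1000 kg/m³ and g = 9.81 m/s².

h ≈ 19.77 m

ψ = P/(ρg) = 64.5×1000 / (1000 × 9.81) = 6.57 m.
h = z + ψ = 13.20 + 6.57 = 19.77 m.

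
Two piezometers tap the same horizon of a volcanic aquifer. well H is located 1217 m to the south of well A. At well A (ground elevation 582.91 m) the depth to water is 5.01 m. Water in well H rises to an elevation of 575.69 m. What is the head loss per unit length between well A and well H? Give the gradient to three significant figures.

Total head at well A: h = 582.91 − 5.01 = 577.90 m.
Total head at well H: h = 575.69 m (water level in the piezometer is the total head).
Head difference: h(well A) − h(well H) = 577.90 − 575.69 = 2.21 m.
Hydraulic gradient: i = |Δh| / L = 2.21 / 1217 = 0.00182.

i ≈ 0.00182 m/m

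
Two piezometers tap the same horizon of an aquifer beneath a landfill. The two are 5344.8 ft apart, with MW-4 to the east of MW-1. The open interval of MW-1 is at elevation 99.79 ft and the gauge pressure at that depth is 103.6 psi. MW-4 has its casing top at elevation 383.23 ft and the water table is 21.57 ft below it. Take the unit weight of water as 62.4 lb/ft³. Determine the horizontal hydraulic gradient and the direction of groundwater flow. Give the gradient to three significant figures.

Pressure head at MW-1: ψ = 144·P/γ = 144 × 103.6 / 62.4 = 239.08 ft.
Total head at MW-1: h = z + ψ = 99.79 + 239.08 = 338.87 ft.
Total head at MW-4: h = 383.23 − 21.57 = 361.66 ft.
Head difference: h(MW-1) − h(MW-4) = 338.87 − 361.66 = -22.79 ft.
Hydraulic gradient: i = |Δh| / L = 22.79 / 5344.8 = 0.00426.
Flow is from higher to lower head: from MW-4 toward MW-1, i.e. toward the west.

i ≈ 0.00426; groundwater flows toward the west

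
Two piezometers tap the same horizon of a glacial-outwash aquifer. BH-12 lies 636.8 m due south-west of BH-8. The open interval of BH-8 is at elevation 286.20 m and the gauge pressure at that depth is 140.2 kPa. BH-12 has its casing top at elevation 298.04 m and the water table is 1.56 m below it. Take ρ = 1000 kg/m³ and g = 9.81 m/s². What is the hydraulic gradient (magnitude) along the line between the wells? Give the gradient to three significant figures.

i ≈ 0.00630

Pressure head at BH-8: ψ = P/(ρg) = 140.2×1000 / (1000 × 9.81) = 14.29 m.
Total head at BH-8: h = z + ψ = 286.20 + 14.29 = 300.49 m.
Total head at BH-12: h = 298.04 − 1.56 = 296.48 m.
Head difference: h(BH-8) − h(BH-12) = 300.49 − 296.48 = 4.01 m.
Hydraulic gradient: i = |Δh| / L = 4.01 / 636.8 = 0.00630.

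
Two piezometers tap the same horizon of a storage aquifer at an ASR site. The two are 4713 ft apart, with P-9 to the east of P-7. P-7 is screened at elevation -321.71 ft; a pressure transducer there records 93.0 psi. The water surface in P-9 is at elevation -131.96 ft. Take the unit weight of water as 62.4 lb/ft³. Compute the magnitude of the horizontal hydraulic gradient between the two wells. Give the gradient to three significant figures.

i ≈ 0.00528

Pressure head at P-7: ψ = 144·P/γ = 144 × 93.0 / 62.4 = 214.62 ft.
Total head at P-7: h = z + ψ = -321.71 + 214.62 = -107.09 ft.
Total head at P-9: h = -131.96 ft (water level in the piezometer is the total head).
Head difference: h(P-7) − h(P-9) = -107.09 − (-131.96) = 24.87 ft.
Hydraulic gradient: i = |Δh| / L = 24.87 / 4713 = 0.00528.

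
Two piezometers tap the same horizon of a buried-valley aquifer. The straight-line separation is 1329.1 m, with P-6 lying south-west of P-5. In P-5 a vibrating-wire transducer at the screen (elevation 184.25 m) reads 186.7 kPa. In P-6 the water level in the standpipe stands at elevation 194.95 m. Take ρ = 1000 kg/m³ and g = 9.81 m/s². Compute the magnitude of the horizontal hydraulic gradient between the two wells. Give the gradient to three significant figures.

Pressure head at P-5: ψ = P/(ρg) = 186.7×1000 / (1000 × 9.81) = 19.03 m.
Total head at P-5: h = z + ψ = 184.25 + 19.03 = 203.28 m.
Total head at P-6: h = 194.95 m (water level in the piezometer is the total head).
Head difference: h(P-5) − h(P-6) = 203.28 − 194.95 = 8.33 m.
Hydraulic gradient: i = |Δh| / L = 8.33 / 1329.1 = 0.00627.

i ≈ 0.00627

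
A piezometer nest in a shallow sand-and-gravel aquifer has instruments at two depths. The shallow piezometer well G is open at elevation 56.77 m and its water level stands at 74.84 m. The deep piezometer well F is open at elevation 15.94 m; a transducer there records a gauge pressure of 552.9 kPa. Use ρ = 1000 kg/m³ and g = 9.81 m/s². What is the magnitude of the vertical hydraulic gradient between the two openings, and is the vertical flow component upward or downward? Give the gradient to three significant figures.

|i_v| ≈ 0.0622; vertical flow is downward

Total head at well G: h = 74.84 m (water level in the standpipe).
Pressure head at well F: ψ = P/(ρg) = 552.9×1000 / (1000 × 9.81) = 56.36 m.
Total head at well F: h = z + ψ = 15.94 + 56.36 = 72.30 m.
Δh = h(well G) − h(well F) = 74.84 − 72.30 = 2.54 m.
Vertical separation Δz = 56.77 − 15.94 = 40.83 m.
|i_v| = |Δh| / Δz = 2.54 / 40.83 = 0.0622.
Head is higher in the shallow piezometer, so vertical flow is downward (recharge condition).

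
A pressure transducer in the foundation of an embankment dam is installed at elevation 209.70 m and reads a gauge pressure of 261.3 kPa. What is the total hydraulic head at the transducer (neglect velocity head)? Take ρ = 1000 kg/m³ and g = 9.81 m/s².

h ≈ 236.34 m

ψ = P/(ρg) = 261.3×1000 / (1000 × 9.81) = 26.64 m.
h = z + ψ = 209.70 + 26.64 = 236.34 m.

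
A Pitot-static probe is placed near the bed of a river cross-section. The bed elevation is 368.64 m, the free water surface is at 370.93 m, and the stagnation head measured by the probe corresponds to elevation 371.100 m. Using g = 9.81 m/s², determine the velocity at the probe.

Near the bed, under hydrostatic conditions, the piezometric head (z + ψ) equals the free-surface elevation, 370.93 m.
Velocity head = total − piezometric = 371.100 − 370.93 = 0.170 m.
v = √(2g·h_v) = √(2 × 9.81 × 0.170) = 1.83 m/s.

v ≈ 1.83 m/s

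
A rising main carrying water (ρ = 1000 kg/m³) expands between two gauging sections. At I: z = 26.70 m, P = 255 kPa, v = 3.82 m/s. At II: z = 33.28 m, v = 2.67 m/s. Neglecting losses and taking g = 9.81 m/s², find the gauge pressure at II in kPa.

Pressure head at I: ψ₁ = P₁/(ρg) = 255×1000 / (1000 × 9.81) = 25.99 m.
Velocity heads: v₁²/2g = 3.82²/19.62 = 0.744 m; v₂²/2g = 2.67²/19.62 = 0.363 m.
Total head H = z₁ + ψ₁ + v₁²/2g = 26.70 + 25.99 + 0.744 = 53.43 m.
ψ₂ = H − z₂ − v₂²/2g = 53.43 − 33.28 − 0.363 = 19.79 m.
P₂ = ρgψ₂ = 1000 × 9.81 × 19.79 ≈ 194 kPa.

P₂ ≈ 194 kPa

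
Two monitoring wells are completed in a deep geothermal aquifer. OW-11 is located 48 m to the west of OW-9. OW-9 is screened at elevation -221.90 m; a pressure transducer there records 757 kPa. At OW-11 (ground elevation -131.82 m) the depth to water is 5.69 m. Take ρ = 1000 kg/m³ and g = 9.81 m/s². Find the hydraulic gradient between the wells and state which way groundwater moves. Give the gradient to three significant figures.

Pressure head at OW-9: ψ = P/(ρg) = 757×1000 / (1000 × 9.81) = 77.17 m.
Total head at OW-9: h = z + ψ = -221.90 + 77.17 = -144.73 m.
Total head at OW-11: h = -131.82 − 5.69 = -137.51 m.
Head difference: h(OW-9) − h(OW-11) = -144.73 − (-137.51) = -7.22 m.
Hydraulic gradient: i = |Δh| / L = 7.22 / 48 = 0.150.
Flow is from higher to lower head: from OW-11 toward OW-9, i.e. toward the east.

i ≈ 0.150; groundwater flows toward the east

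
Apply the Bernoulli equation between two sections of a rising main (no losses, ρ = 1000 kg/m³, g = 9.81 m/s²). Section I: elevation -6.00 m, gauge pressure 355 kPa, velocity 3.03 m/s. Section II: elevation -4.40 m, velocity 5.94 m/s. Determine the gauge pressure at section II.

Pressure head at I: ψ₁ = P₁/(ρg) = 355×1000 / (1000 × 9.81) = 36.19 m.
Velocity heads: v₁²/2g = 3.03²/19.62 = 0.468 m; v₂²/2g = 5.94²/19.62 = 1.798 m.
Total head H = z₁ + ψ₁ + v₁²/2g = -6.00 + 36.19 + 0.468 = 30.66 m.
ψ₂ = H − z₂ − v₂²/2g = 30.66 − (-4.40) − 1.798 = 33.26 m.
P₂ = ρgψ₂ = 1000 × 9.81 × 33.26 ≈ 326 kPa.

P₂ ≈ 326 kPa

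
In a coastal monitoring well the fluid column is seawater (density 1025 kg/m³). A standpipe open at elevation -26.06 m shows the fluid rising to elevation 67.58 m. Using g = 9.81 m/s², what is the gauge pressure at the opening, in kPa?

P ≈ 942 kPa

Pressure head ψ = h − z = 67.58 − (-26.06) = 93.64 m.
P = ρgψ = 1025 × 9.81 × 93.64 = 941574 Pa ≈ 942 kPa.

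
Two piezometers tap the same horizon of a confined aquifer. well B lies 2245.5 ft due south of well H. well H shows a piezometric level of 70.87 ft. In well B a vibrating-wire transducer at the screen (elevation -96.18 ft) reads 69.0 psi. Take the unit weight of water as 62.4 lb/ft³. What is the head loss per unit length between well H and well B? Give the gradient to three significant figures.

i ≈ 0.00348 ft/ft

Total head at well H: h = 70.87 ft (water level in the piezometer is the total head).
Pressure head at well B: ψ = 144·P/γ = 144 × 69.0 / 62.4 = 159.23 ft.
Total head at well B: h = z + ψ = -96.18 + 159.23 = 63.05 ft.
Head difference: h(well H) − h(well B) = 70.87 − 63.05 = 7.82 ft.
Hydraulic gradient: i = |Δh| / L = 7.82 / 2245.5 = 0.00348.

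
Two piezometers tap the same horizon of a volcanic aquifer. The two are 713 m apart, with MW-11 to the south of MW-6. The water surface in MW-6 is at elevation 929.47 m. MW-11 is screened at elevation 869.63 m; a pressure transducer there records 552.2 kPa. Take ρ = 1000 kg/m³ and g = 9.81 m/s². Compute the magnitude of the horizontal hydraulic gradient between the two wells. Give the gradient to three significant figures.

Total head at MW-6: h = 929.47 m (water level in the piezometer is the total head).
Pressure head at MW-11: ψ = P/(ρg) = 552.2×1000 / (1000 × 9.81) = 56.29 m.
Total head at MW-11: h = z + ψ = 869.63 + 56.29 = 925.92 m.
Head difference: h(MW-6) − h(MW-11) = 929.47 − 925.92 = 3.55 m.
Hydraulic gradient: i = |Δh| / L = 3.55 / 713 = 0.00498.

i ≈ 0.00498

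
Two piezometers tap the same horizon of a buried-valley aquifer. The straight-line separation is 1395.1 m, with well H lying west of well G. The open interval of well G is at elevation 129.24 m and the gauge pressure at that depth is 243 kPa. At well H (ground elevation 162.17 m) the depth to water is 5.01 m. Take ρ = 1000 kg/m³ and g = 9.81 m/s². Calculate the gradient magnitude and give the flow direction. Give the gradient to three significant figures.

Pressure head at well G: ψ = P/(ρg) = 243×1000 / (1000 × 9.81) = 24.77 m.
Total head at well G: h = z + ψ = 129.24 + 24.77 = 154.01 m.
Total head at well H: h = 162.17 − 5.01 = 157.16 m.
Head difference: h(well G) − h(well H) = 154.01 − 157.16 = -3.15 m.
Hydraulic gradient: i = |Δh| / L = 3.15 / 1395.1 = 0.00226.
Flow is from higher to lower head: from well H toward well G, i.e. toward the east.

i ≈ 0.00226; groundwater flows toward the east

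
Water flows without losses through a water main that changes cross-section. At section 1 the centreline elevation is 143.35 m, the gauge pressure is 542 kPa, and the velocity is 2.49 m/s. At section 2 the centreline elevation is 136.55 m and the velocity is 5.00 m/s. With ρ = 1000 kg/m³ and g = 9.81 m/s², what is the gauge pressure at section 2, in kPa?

Pressure head at 1: ψ₁ = P₁/(ρg) = 542×1000 / (1000 × 9.81) = 55.25 m.
Velocity heads: v₁²/2g = 2.49²/19.62 = 0.316 m; v₂²/2g = 5.00²/19.62 = 1.274 m.
Total head H = z₁ + ψ₁ + v₁²/2g = 143.35 + 55.25 + 0.316 = 198.92 m.
ψ₂ = H − z₂ − v₂²/2g = 198.92 − 136.55 − 1.274 = 61.10 m.
P₂ = ρgψ₂ = 1000 × 9.81 × 61.10 ≈ 599 kPa.

P₂ ≈ 599 kPa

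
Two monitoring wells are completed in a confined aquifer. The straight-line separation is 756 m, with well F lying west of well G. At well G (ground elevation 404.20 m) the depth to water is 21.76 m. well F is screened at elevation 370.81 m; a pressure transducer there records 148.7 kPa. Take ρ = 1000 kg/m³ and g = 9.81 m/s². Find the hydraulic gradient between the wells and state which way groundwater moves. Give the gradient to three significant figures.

i ≈ 0.00467; groundwater flows toward the east

Total head at well G: h = 404.20 − 21.76 = 382.44 m.
Pressure head at well F: ψ = P/(ρg) = 148.7×1000 / (1000 × 9.81) = 15.16 m.
Total head at well F: h = z + ψ = 370.81 + 15.16 = 385.97 m.
Head difference: h(well G) − h(well F) = 382.44 − 385.97 = -3.53 m.
Hydraulic gradient: i = |Δh| / L = 3.53 / 756 = 0.00467.
Flow is from higher to lower head: from well F toward well G, i.e. toward the east.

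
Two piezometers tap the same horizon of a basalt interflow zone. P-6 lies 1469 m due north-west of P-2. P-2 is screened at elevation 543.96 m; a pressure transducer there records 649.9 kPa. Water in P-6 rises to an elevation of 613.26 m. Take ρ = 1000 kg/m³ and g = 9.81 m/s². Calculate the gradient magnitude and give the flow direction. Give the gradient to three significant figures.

i ≈ 0.00208; groundwater flows toward the south-east

Pressure head at P-2: ψ = P/(ρg) = 649.9×1000 / (1000 × 9.81) = 66.25 m.
Total head at P-2: h = z + ψ = 543.96 + 66.25 = 610.21 m.
Total head at P-6: h = 613.26 m (water level in the piezometer is the total head).
Head difference: h(P-2) − h(P-6) = 610.21 − 613.26 = -3.05 m.
Hydraulic gradient: i = |Δh| / L = 3.05 / 1469 = 0.00208.
Flow is from higher to lower head: from P-6 toward P-2, i.e. toward the south-east.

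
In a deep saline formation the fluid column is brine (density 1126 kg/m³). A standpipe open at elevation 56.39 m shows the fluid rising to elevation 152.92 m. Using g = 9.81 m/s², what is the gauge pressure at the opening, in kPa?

Pressure head ψ = h − z = 152.92 − 56.39 = 96.53 m.
P = ρgψ = 1126 × 9.81 × 96.53 = 1066276 Pa ≈ 1070 kPa.

P ≈ 1070 kPa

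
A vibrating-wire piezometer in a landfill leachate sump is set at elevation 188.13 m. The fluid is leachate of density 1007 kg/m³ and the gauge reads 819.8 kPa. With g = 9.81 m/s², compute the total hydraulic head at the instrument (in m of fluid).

h ≈ 271.12 m

ψ = P/(ρg) = 819.8×1000 / (1007 × 9.81) = 82.99 m.
h = z + ψ = 188.13 + 82.99 = 271.12 m.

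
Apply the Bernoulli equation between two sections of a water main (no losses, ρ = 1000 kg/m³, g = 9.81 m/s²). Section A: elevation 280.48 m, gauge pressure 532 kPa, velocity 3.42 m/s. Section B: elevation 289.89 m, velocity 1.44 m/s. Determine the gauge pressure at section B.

Pressure head at A: ψ₁ = P₁/(ρg) = 532×1000 / (1000 × 9.81) = 54.23 m.
Velocity heads: v₁²/2g = 3.42²/19.62 = 0.596 m; v₂²/2g = 1.44²/19.62 = 0.106 m.
Total head H = z₁ + ψ₁ + v₁²/2g = 280.48 + 54.23 + 0.596 = 335.31 m.
ψ₂ = H − z₂ − v₂²/2g = 335.31 − 289.89 − 0.106 = 45.31 m.
P₂ = ρgψ₂ = 1000 × 9.81 × 45.31 ≈ 444 kPa.

P₂ ≈ 444 kPa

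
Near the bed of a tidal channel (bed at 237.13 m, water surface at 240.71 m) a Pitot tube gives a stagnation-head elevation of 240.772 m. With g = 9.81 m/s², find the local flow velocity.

v ≈ 1.10 m/s

Near the bed, under hydrostatic conditions, the piezometric head (z + ψ) equals the free-surface elevation, 240.71 m.
Velocity head = total − piezometric = 240.772 − 240.71 = 0.062 m.
v = √(2g·h_v) = √(2 × 9.81 × 0.062) = 1.10 m/s.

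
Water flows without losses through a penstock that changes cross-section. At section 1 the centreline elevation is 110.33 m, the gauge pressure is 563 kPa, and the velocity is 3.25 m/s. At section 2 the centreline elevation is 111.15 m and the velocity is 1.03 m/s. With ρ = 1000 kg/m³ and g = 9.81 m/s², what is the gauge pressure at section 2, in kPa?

P₂ ≈ 560 kPa

Pressure head at 1: ψ₁ = P₁/(ρg) = 563×1000 / (1000 × 9.81) = 57.39 m.
Velocity heads: v₁²/2g = 3.25²/19.62 = 0.538 m; v₂²/2g = 1.03²/19.62 = 0.054 m.
Total head H = z₁ + ψ₁ + v₁²/2g = 110.33 + 57.39 + 0.538 = 168.26 m.
ψ₂ = H − z₂ − v₂²/2g = 168.26 − 111.15 − 0.054 = 57.06 m.
P₂ = ρgψ₂ = 1000 × 9.81 × 57.06 ≈ 560 kPa.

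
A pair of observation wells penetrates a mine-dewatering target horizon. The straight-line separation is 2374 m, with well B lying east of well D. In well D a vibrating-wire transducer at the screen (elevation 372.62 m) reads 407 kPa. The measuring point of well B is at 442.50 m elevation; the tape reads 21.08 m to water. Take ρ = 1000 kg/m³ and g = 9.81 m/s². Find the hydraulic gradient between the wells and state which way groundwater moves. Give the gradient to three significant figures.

Pressure head at well D: ψ = P/(ρg) = 407×1000 / (1000 × 9.81) = 41.49 m.
Total head at well D: h = z + ψ = 372.62 + 41.49 = 414.11 m.
Total head at well B: h = 442.50 − 21.08 = 421.42 m.
Head difference: h(well D) − h(well B) = 414.11 − 421.42 = -7.31 m.
Hydraulic gradient: i = |Δh| / L = 7.31 / 2374 = 0.00308.
Flow is from higher to lower head: from well B toward well D, i.e. toward the west.

i ≈ 0.00308; groundwater flows toward the west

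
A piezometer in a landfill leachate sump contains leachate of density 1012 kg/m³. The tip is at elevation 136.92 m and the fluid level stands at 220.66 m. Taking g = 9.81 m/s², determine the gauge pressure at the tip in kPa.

P ≈ 831 kPa

Pressure head ψ = h − z = 220.66 − 136.92 = 83.74 m.
P = ρgψ = 1012 × 9.81 × 83.74 = 831347 Pa ≈ 831 kPa.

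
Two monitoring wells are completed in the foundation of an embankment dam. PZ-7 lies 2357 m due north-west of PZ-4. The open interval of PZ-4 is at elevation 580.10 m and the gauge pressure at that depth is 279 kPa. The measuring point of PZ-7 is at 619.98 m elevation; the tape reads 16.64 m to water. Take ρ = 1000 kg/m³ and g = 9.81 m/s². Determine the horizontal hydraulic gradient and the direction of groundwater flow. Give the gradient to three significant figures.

i ≈ 0.00221; groundwater flows toward the north-west

Pressure head at PZ-4: ψ = P/(ρg) = 279×1000 / (1000 × 9.81) = 28.44 m.
Total head at PZ-4: h = z + ψ = 580.10 + 28.44 = 608.54 m.
Total head at PZ-7: h = 619.98 − 16.64 = 603.34 m.
Head difference: h(PZ-4) − h(PZ-7) = 608.54 − 603.34 = 5.20 m.
Hydraulic gradient: i = |Δh| / L = 5.20 / 2357 = 0.00221.
Flow is from higher to lower head: from PZ-4 toward PZ-7, i.e. toward the north-west.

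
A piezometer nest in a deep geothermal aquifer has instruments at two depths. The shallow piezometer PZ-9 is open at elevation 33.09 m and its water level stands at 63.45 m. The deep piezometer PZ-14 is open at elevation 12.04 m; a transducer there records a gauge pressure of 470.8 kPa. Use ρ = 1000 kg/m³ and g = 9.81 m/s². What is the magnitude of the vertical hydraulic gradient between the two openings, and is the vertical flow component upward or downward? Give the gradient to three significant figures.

|i_v| ≈ 0.162; vertical flow is downward

Total head at PZ-9: h = 63.45 m (water level in the standpipe).
Pressure head at PZ-14: ψ = P/(ρg) = 470.8×1000 / (1000 × 9.81) = 47.99 m.
Total head at PZ-14: h = z + ψ = 12.04 + 47.99 = 60.03 m.
Δh = h(PZ-9) − h(PZ-14) = 63.45 − 60.03 = 3.42 m.
Vertical separation Δz = 33.09 − 12.04 = 21.05 m.
|i_v| = |Δh| / Δz = 3.42 / 21.05 = 0.162.
Head is higher in the shallow piezometer, so vertical flow is downward (recharge condition).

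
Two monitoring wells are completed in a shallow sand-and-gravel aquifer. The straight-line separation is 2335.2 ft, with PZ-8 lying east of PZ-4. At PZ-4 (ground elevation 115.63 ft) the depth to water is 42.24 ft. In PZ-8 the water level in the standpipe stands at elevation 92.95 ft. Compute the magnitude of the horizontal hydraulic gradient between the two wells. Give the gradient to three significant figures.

i ≈ 0.00838

Total head at PZ-4: h = 115.63 − 42.24 = 73.39 ft.
Total head at PZ-8: h = 92.95 ft (water level in the piezometer is the total head).
Head difference: h(PZ-4) − h(PZ-8) = 73.39 − 92.95 = -19.56 ft.
Hydraulic gradient: i = |Δh| / L = 19.56 / 2335.2 = 0.00838.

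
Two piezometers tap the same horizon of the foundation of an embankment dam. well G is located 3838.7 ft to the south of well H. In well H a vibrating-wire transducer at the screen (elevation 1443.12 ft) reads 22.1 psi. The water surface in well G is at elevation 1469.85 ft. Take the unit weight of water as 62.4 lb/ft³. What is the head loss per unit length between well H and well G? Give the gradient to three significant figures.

i ≈ 0.00632 ft/ft

Pressure head at well H: ψ = 144·P/γ = 144 × 22.1 / 62.4 = 51.00 ft.
Total head at well H: h = z + ψ = 1443.12 + 51.00 = 1494.12 ft.
Total head at well G: h = 1469.85 ft (water level in the piezometer is the total head).
Head difference: h(well H) − h(well G) = 1494.12 − 1469.85 = 24.27 ft.
Hydraulic gradient: i = |Δh| / L = 24.27 / 3838.7 = 0.00632.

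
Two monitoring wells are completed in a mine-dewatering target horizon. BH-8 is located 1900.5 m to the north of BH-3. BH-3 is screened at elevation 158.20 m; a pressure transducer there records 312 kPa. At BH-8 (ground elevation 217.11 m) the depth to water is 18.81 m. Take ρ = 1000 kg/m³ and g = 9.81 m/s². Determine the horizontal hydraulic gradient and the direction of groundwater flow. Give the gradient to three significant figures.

Pressure head at BH-3: ψ = P/(ρg) = 312×1000 / (1000 × 9.81) = 31.80 m.
Total head at BH-3: h = z + ψ = 158.20 + 31.80 = 190.00 m.
Total head at BH-8: h = 217.11 − 18.81 = 198.30 m.
Head difference: h(BH-3) − h(BH-8) = 190.00 − 198.30 = -8.30 m.
Hydraulic gradient: i = |Δh| / L = 8.30 / 1900.5 = 0.00437.
Flow is from higher to lower head: from BH-8 toward BH-3, i.e. toward the south.

i ≈ 0.00437; groundwater flows toward the south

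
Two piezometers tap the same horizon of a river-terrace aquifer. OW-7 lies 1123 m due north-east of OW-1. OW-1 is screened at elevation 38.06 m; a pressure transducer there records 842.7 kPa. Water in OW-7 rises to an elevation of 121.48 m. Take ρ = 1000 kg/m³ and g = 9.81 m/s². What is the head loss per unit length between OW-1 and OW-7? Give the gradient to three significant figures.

i ≈ 0.00221 m/m

Pressure head at OW-1: ψ = P/(ρg) = 842.7×1000 / (1000 × 9.81) = 85.90 m.
Total head at OW-1: h = z + ψ = 38.06 + 85.90 = 123.96 m.
Total head at OW-7: h = 121.48 m (water level in the piezometer is the total head).
Head difference: h(OW-1) − h(OW-7) = 123.96 − 121.48 = 2.48 m.
Hydraulic gradient: i = |Δh| / L = 2.48 / 1123 = 0.00221.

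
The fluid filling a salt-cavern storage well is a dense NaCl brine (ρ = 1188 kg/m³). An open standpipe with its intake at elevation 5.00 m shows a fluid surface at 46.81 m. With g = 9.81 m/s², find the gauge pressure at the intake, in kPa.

P ≈ 487 kPa

Pressure head ψ = h − z = 46.81 − 5.00 = 41.81 m.
P = ρgψ = 1188 × 9.81 × 41.81 = 487265 Pa ≈ 487 kPa.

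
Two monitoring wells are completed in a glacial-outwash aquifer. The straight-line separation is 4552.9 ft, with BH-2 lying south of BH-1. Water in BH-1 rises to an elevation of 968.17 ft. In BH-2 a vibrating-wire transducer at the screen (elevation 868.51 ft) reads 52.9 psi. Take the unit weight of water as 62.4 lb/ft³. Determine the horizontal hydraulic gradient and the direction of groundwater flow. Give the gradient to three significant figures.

i ≈ 0.00492; groundwater flows toward the north

Total head at BH-1: h = 968.17 ft (water level in the piezometer is the total head).
Pressure head at BH-2: ψ = 144·P/γ = 144 × 52.9 / 62.4 = 122.08 ft.
Total head at BH-2: h = z + ψ = 868.51 + 122.08 = 990.59 ft.
Head difference: h(BH-1) − h(BH-2) = 968.17 − 990.59 = -22.42 ft.
Hydraulic gradient: i = |Δh| / L = 22.42 / 4552.9 = 0.00492.
Flow is from higher to lower head: from BH-2 toward BH-1, i.e. toward the north.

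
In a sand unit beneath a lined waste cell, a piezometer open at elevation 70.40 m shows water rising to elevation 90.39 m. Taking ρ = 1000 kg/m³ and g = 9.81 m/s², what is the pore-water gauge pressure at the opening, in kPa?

Pressure head ψ = h − z = 90.39 − 70.40 = 19.99 m.
P = ρgψ = 1000 × 9.81 × 19.99 = 196102 Pa ≈ 196 kPa.

P ≈ 196 kPa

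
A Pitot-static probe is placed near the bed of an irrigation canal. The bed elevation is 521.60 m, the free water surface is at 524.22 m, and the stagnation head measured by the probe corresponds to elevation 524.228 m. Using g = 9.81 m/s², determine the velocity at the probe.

Near the bed, under hydrostatic conditions, the piezometric head (z + ψ) equals the free-surface elevation, 524.22 m.
Velocity head = total − piezometric = 524.228 − 524.22 = 0.008 m.
v = √(2g·h_v) = √(2 × 9.81 × 0.008) = 0.396 m/s.

v ≈ 0.396 m/s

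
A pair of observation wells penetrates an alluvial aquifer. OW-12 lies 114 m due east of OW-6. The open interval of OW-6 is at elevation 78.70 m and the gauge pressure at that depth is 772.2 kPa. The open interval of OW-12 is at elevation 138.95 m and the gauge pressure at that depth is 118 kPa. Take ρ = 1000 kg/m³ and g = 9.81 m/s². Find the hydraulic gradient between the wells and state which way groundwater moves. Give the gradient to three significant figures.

i ≈ 0.0565; groundwater flows toward the east

Pressure head at OW-6: ψ = P/(ρg) = 772.2×1000 / (1000 × 9.81) = 78.72 m.
Total head at OW-6: h = z + ψ = 78.70 + 78.72 = 157.42 m.
Pressure head at OW-12: ψ = P/(ρg) = 118×1000 / (1000 × 9.81) = 12.03 m.
Total head at OW-12: h = z + ψ = 138.95 + 12.03 = 150.98 m.
Head difference: h(OW-6) − h(OW-12) = 157.42 − 150.98 = 6.44 m.
Hydraulic gradient: i = |Δh| / L = 6.44 / 114 = 0.0565.
Flow is from higher to lower head: from OW-6 toward OW-12, i.e. toward the east.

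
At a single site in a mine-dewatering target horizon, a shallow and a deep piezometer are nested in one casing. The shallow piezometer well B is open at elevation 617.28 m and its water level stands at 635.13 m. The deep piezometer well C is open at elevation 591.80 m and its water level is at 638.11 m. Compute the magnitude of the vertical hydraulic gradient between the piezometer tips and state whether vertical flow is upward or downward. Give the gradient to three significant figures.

|i_v| ≈ 0.117; vertical flow is upward

Total head at well B: h = 635.13 m (water level in the standpipe).
Total head at well C: h = 638.11 m.
Δh = h(well B) − h(well C) = 635.13 − 638.11 = -2.98 m.
Vertical separation Δz = 617.28 − 591.80 = 25.48 m.
|i_v| = |Δh| / Δz = 2.98 / 25.48 = 0.117.
Head is higher in the deep piezometer, so vertical flow is upward (discharge condition).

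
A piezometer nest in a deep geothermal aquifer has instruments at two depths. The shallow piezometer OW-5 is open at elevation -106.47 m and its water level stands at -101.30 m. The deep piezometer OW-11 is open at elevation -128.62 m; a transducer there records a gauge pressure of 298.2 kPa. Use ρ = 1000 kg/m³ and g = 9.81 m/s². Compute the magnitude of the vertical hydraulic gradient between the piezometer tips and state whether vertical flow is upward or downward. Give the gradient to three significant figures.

|i_v| ≈ 0.139; vertical flow is upward

Total head at OW-5: h = -101.30 m (water level in the standpipe).
Pressure head at OW-11: ψ = P/(ρg) = 298.2×1000 / (1000 × 9.81) = 30.40 m.
Total head at OW-11: h = z + ψ = -128.62 + 30.40 = -98.22 m.
Δh = h(OW-5) − h(OW-11) = -101.30 − (-98.22) = -3.08 m.
Vertical separation Δz = -106.47 − (-128.62) = 22.15 m.
|i_v| = |Δh| / Δz = 3.08 / 22.15 = 0.139.
Head is higher in the deep piezometer, so vertical flow is upward (discharge condition).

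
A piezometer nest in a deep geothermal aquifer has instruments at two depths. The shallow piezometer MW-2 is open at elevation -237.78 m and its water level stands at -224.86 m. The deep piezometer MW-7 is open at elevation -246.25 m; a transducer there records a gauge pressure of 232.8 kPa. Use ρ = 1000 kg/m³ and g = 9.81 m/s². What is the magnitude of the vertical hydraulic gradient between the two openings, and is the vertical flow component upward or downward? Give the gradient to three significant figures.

|i_v| ≈ 0.276; vertical flow is upward

Total head at MW-2: h = -224.86 m (water level in the standpipe).
Pressure head at MW-7: ψ = P/(ρg) = 232.8×1000 / (1000 × 9.81) = 23.73 m.
Total head at MW-7: h = z + ψ = -246.25 + 23.73 = -222.52 m.
Δh = h(MW-2) − h(MW-7) = -224.86 − (-222.52) = -2.34 m.
Vertical separation Δz = -237.78 − (-246.25) = 8.47 m.
|i_v| = |Δh| / Δz = 2.34 / 8.47 = 0.276.
Head is higher in the deep piezometer, so vertical flow is upward (discharge condition).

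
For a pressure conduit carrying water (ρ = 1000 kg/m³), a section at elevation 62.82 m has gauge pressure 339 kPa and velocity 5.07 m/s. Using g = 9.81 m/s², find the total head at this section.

Pressure head ψ = P/(ρg) = 339×1000 / (1000 × 9.81) = 34.56 m.
Velocity head = v²/(2g) = 5.07² / (2 × 9.81) = 1.310 m.
h = z + ψ + v²/(2g) = 62.82 + 34.56 + 1.310 = 98.69 m.

h ≈ 98.69 m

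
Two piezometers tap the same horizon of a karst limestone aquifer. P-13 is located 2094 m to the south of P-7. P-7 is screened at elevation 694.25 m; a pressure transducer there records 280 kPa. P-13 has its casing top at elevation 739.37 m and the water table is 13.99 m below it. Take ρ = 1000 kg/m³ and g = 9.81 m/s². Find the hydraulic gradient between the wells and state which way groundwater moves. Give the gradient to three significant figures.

Pressure head at P-7: ψ = P/(ρg) = 280×1000 / (1000 × 9.81) = 28.54 m.
Total head at P-7: h = z + ψ = 694.25 + 28.54 = 722.79 m.
Total head at P-13: h = 739.37 − 13.99 = 725.38 m.
Head difference: h(P-7) − h(P-13) = 722.79 − 725.38 = -2.59 m.
Hydraulic gradient: i = |Δh| / L = 2.59 / 2094 = 0.00124.
Flow is from higher to lower head: from P-13 toward P-7, i.e. toward the north.

i ≈ 0.00124; groundwater flows toward the north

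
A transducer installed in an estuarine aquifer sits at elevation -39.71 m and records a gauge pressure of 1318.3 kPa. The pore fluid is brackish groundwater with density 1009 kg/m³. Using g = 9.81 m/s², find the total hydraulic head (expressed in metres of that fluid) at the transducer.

ψ = P/(ρg) = 1318.3×1000 / (1009 × 9.81) = 133.18 m.
h = z + ψ = -39.71 + 133.18 = 93.47 m.

h ≈ 93.47 m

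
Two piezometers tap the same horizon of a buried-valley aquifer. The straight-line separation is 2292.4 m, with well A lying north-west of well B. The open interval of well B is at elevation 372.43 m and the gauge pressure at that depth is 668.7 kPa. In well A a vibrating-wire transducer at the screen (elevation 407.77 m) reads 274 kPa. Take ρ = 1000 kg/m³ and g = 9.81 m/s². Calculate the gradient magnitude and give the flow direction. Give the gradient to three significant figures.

i ≈ 0.00214; groundwater flows toward the north-west

Pressure head at well B: ψ = P/(ρg) = 668.7×1000 / (1000 × 9.81) = 68.17 m.
Total head at well B: h = z + ψ = 372.43 + 68.17 = 440.60 m.
Pressure head at well A: ψ = P/(ρg) = 274×1000 / (1000 × 9.81) = 27.93 m.
Total head at well A: h = z + ψ = 407.77 + 27.93 = 435.70 m.
Head difference: h(well B) − h(well A) = 440.60 − 435.70 = 4.90 m.
Hydraulic gradient: i = |Δh| / L = 4.90 / 2292.4 = 0.00214.
Flow is from higher to lower head: from well B toward well A, i.e. toward the north-west.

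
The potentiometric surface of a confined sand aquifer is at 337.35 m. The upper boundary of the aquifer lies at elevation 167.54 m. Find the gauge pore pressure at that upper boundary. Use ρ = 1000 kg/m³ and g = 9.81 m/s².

Pressure head at the aquifer top: ψ = h − z = 337.35 − 167.54 = 169.81 m.
P = ρgψ = 1000 × 9.81 × 169.81 = 1665836 Pa ≈ 1670 kPa.

P ≈ 1670 kPa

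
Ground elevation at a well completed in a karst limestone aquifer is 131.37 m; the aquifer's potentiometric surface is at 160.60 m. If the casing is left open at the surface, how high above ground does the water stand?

≈ 29.23 m above ground

Water rises to the potentiometric surface, so the rise above ground = 160.60 − 131.37 = 29.23 m.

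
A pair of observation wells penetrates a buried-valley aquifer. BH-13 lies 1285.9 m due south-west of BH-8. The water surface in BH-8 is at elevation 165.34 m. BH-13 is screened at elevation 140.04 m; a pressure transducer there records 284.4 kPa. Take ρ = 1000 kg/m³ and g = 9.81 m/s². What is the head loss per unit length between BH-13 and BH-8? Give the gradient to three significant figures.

i ≈ 0.00287 m/m

Total head at BH-8: h = 165.34 m (water level in the piezometer is the total head).
Pressure head at BH-13: ψ = P/(ρg) = 284.4×1000 / (1000 × 9.81) = 28.99 m.
Total head at BH-13: h = z + ψ = 140.04 + 28.99 = 169.03 m.
Head difference: h(BH-8) − h(BH-13) = 165.34 − 169.03 = -3.69 m.
Hydraulic gradient: i = |Δh| / L = 3.69 / 1285.9 = 0.00287.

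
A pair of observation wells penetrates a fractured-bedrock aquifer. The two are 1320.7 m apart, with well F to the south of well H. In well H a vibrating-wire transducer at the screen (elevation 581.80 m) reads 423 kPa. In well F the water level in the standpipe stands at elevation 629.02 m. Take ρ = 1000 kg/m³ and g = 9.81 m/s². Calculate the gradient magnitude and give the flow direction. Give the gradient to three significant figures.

i ≈ 0.00310; groundwater flows toward the north

Pressure head at well H: ψ = P/(ρg) = 423×1000 / (1000 × 9.81) = 43.12 m.
Total head at well H: h = z + ψ = 581.80 + 43.12 = 624.92 m.
Total head at well F: h = 629.02 m (water level in the piezometer is the total head).
Head difference: h(well H) − h(well F) = 624.92 − 629.02 = -4.10 m.
Hydraulic gradient: i = |Δh| / L = 4.10 / 1320.7 = 0.00310.
Flow is from higher to lower head: from well F toward well H, i.e. toward the north.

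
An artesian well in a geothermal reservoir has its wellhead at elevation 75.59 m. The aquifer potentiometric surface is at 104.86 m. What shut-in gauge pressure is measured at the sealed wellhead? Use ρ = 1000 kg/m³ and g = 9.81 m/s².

P ≈ 287 kPa

Head above the cap: Δh = 104.86 − 75.59 = 29.27 m.
P = ρgΔh = 1000 × 9.81 × 29.27 = 287139 Pa ≈ 287 kPa.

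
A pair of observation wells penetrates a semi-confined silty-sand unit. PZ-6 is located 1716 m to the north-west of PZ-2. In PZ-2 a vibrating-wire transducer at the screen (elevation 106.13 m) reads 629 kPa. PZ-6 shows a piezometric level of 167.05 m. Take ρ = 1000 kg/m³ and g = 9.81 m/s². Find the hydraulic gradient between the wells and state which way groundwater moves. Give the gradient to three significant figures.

Pressure head at PZ-2: ψ = P/(ρg) = 629×1000 / (1000 × 9.81) = 64.12 m.
Total head at PZ-2: h = z + ψ = 106.13 + 64.12 = 170.25 m.
Total head at PZ-6: h = 167.05 m (water level in the piezometer is the total head).
Head difference: h(PZ-2) − h(PZ-6) = 170.25 − 167.05 = 3.20 m.
Hydraulic gradient: i = |Δh| / L = 3.20 / 1716 = 0.00186.
Flow is from higher to lower head: from PZ-2 toward PZ-6, i.e. toward the north-west.

i ≈ 0.00186; groundwater flows toward the north-west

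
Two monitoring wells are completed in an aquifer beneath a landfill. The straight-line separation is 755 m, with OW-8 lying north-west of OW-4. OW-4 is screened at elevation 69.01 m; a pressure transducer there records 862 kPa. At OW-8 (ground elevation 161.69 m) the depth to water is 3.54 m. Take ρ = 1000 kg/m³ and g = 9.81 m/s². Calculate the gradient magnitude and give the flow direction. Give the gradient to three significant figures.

Pressure head at OW-4: ψ = P/(ρg) = 862×1000 / (1000 × 9.81) = 87.87 m.
Total head at OW-4: h = z + ψ = 69.01 + 87.87 = 156.88 m.
Total head at OW-8: h = 161.69 − 3.54 = 158.15 m.
Head difference: h(OW-4) − h(OW-8) = 156.88 − 158.15 = -1.27 m.
Hydraulic gradient: i = |Δh| / L = 1.27 / 755 = 0.00168.
Flow is from higher to lower head: from OW-8 toward OW-4, i.e. toward the south-east.

i ≈ 0.00168; groundwater flows toward the south-east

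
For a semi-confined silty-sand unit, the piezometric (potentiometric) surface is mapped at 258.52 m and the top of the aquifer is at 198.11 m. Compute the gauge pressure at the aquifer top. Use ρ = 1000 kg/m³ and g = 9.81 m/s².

Pressure head at the aquifer top: ψ = h − z = 258.52 − 198.11 = 60.41 m.
P = ρgψ = 1000 × 9.81 × 60.41 = 592622 Pa ≈ 593 kPa.

P ≈ 593 kPa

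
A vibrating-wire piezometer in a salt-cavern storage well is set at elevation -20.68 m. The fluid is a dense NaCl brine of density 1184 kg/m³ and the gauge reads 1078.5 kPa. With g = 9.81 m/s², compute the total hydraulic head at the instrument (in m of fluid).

ψ = P/(ρg) = 1078.5×1000 / (1184 × 9.81) = 92.85 m.
h = z + ψ = -20.68 + 92.85 = 72.17 m.

h ≈ 72.17 m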